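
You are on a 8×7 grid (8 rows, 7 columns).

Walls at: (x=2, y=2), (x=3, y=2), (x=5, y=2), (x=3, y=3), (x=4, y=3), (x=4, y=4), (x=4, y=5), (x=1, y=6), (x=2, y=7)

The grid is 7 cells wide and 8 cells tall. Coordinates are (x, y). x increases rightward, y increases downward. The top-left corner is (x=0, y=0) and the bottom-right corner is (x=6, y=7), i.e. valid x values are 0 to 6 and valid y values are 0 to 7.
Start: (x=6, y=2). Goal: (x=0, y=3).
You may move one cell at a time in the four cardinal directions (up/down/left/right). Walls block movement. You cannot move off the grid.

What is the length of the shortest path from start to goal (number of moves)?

BFS from (x=6, y=2) until reaching (x=0, y=3):
  Distance 0: (x=6, y=2)
  Distance 1: (x=6, y=1), (x=6, y=3)
  Distance 2: (x=6, y=0), (x=5, y=1), (x=5, y=3), (x=6, y=4)
  Distance 3: (x=5, y=0), (x=4, y=1), (x=5, y=4), (x=6, y=5)
  Distance 4: (x=4, y=0), (x=3, y=1), (x=4, y=2), (x=5, y=5), (x=6, y=6)
  Distance 5: (x=3, y=0), (x=2, y=1), (x=5, y=6), (x=6, y=7)
  Distance 6: (x=2, y=0), (x=1, y=1), (x=4, y=6), (x=5, y=7)
  Distance 7: (x=1, y=0), (x=0, y=1), (x=1, y=2), (x=3, y=6), (x=4, y=7)
  Distance 8: (x=0, y=0), (x=0, y=2), (x=1, y=3), (x=3, y=5), (x=2, y=6), (x=3, y=7)
  Distance 9: (x=0, y=3), (x=2, y=3), (x=1, y=4), (x=3, y=4), (x=2, y=5)  <- goal reached here
One shortest path (9 moves): (x=6, y=2) -> (x=6, y=1) -> (x=5, y=1) -> (x=4, y=1) -> (x=3, y=1) -> (x=2, y=1) -> (x=1, y=1) -> (x=0, y=1) -> (x=0, y=2) -> (x=0, y=3)

Answer: Shortest path length: 9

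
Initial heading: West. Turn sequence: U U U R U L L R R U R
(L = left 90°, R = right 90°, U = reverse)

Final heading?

Answer: Final heading: West

Derivation:
Start: West
  U (U-turn (180°)) -> East
  U (U-turn (180°)) -> West
  U (U-turn (180°)) -> East
  R (right (90° clockwise)) -> South
  U (U-turn (180°)) -> North
  L (left (90° counter-clockwise)) -> West
  L (left (90° counter-clockwise)) -> South
  R (right (90° clockwise)) -> West
  R (right (90° clockwise)) -> North
  U (U-turn (180°)) -> South
  R (right (90° clockwise)) -> West
Final: West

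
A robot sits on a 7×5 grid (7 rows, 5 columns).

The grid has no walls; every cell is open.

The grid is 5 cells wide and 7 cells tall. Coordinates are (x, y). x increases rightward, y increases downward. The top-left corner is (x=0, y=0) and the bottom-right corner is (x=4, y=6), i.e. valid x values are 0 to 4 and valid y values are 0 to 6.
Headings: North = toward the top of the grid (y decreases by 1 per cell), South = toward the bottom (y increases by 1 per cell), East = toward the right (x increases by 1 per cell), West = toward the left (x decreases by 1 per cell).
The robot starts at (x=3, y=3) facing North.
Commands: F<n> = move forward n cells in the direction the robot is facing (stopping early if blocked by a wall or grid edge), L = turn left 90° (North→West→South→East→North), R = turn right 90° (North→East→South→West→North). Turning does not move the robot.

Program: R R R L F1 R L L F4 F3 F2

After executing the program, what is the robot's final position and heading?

Answer: Final position: (x=4, y=4), facing East

Derivation:
Start: (x=3, y=3), facing North
  R: turn right, now facing East
  R: turn right, now facing South
  R: turn right, now facing West
  L: turn left, now facing South
  F1: move forward 1, now at (x=3, y=4)
  R: turn right, now facing West
  L: turn left, now facing South
  L: turn left, now facing East
  F4: move forward 1/4 (blocked), now at (x=4, y=4)
  F3: move forward 0/3 (blocked), now at (x=4, y=4)
  F2: move forward 0/2 (blocked), now at (x=4, y=4)
Final: (x=4, y=4), facing East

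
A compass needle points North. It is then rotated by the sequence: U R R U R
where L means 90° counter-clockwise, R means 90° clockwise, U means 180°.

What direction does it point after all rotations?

Start: North
  U (U-turn (180°)) -> South
  R (right (90° clockwise)) -> West
  R (right (90° clockwise)) -> North
  U (U-turn (180°)) -> South
  R (right (90° clockwise)) -> West
Final: West

Answer: Final heading: West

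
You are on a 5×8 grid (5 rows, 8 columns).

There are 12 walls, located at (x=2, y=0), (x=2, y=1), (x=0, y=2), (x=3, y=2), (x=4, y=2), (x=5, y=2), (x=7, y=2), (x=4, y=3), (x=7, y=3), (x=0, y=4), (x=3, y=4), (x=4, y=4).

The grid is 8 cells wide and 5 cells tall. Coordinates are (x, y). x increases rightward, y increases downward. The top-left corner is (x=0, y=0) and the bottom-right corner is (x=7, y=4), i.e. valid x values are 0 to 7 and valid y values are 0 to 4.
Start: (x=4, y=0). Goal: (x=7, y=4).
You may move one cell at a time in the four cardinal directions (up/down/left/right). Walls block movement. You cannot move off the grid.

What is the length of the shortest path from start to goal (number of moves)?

Answer: Shortest path length: 7

Derivation:
BFS from (x=4, y=0) until reaching (x=7, y=4):
  Distance 0: (x=4, y=0)
  Distance 1: (x=3, y=0), (x=5, y=0), (x=4, y=1)
  Distance 2: (x=6, y=0), (x=3, y=1), (x=5, y=1)
  Distance 3: (x=7, y=0), (x=6, y=1)
  Distance 4: (x=7, y=1), (x=6, y=2)
  Distance 5: (x=6, y=3)
  Distance 6: (x=5, y=3), (x=6, y=4)
  Distance 7: (x=5, y=4), (x=7, y=4)  <- goal reached here
One shortest path (7 moves): (x=4, y=0) -> (x=5, y=0) -> (x=6, y=0) -> (x=6, y=1) -> (x=6, y=2) -> (x=6, y=3) -> (x=6, y=4) -> (x=7, y=4)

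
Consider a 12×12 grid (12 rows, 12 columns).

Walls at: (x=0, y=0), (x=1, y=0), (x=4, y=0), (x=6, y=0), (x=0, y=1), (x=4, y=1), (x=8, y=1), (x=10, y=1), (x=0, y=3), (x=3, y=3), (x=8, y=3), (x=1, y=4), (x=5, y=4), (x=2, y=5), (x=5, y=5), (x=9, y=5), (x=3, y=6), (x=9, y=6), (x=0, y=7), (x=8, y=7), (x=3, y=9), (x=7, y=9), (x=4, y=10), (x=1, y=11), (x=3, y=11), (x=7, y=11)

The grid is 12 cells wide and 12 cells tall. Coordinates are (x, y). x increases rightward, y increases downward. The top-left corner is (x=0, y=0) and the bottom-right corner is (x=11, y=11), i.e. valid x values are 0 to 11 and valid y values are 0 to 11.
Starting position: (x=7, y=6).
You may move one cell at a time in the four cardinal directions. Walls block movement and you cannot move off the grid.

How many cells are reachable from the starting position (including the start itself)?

BFS flood-fill from (x=7, y=6):
  Distance 0: (x=7, y=6)
  Distance 1: (x=7, y=5), (x=6, y=6), (x=8, y=6), (x=7, y=7)
  Distance 2: (x=7, y=4), (x=6, y=5), (x=8, y=5), (x=5, y=6), (x=6, y=7), (x=7, y=8)
  Distance 3: (x=7, y=3), (x=6, y=4), (x=8, y=4), (x=4, y=6), (x=5, y=7), (x=6, y=8), (x=8, y=8)
  Distance 4: (x=7, y=2), (x=6, y=3), (x=9, y=4), (x=4, y=5), (x=4, y=7), (x=5, y=8), (x=9, y=8), (x=6, y=9), (x=8, y=9)
  Distance 5: (x=7, y=1), (x=6, y=2), (x=8, y=2), (x=5, y=3), (x=9, y=3), (x=4, y=4), (x=10, y=4), (x=3, y=5), (x=3, y=7), (x=9, y=7), (x=4, y=8), (x=10, y=8), (x=5, y=9), (x=9, y=9), (x=6, y=10), (x=8, y=10)
  Distance 6: (x=7, y=0), (x=6, y=1), (x=5, y=2), (x=9, y=2), (x=4, y=3), (x=10, y=3), (x=3, y=4), (x=11, y=4), (x=10, y=5), (x=2, y=7), (x=10, y=7), (x=3, y=8), (x=11, y=8), (x=4, y=9), (x=10, y=9), (x=5, y=10), (x=7, y=10), (x=9, y=10), (x=6, y=11), (x=8, y=11)
  Distance 7: (x=8, y=0), (x=5, y=1), (x=9, y=1), (x=4, y=2), (x=10, y=2), (x=11, y=3), (x=2, y=4), (x=11, y=5), (x=2, y=6), (x=10, y=6), (x=1, y=7), (x=11, y=7), (x=2, y=8), (x=11, y=9), (x=10, y=10), (x=5, y=11), (x=9, y=11)
  Distance 8: (x=5, y=0), (x=9, y=0), (x=3, y=2), (x=11, y=2), (x=2, y=3), (x=1, y=6), (x=11, y=6), (x=1, y=8), (x=2, y=9), (x=11, y=10), (x=4, y=11), (x=10, y=11)
  Distance 9: (x=10, y=0), (x=3, y=1), (x=11, y=1), (x=2, y=2), (x=1, y=3), (x=1, y=5), (x=0, y=6), (x=0, y=8), (x=1, y=9), (x=2, y=10), (x=11, y=11)
  Distance 10: (x=3, y=0), (x=11, y=0), (x=2, y=1), (x=1, y=2), (x=0, y=5), (x=0, y=9), (x=1, y=10), (x=3, y=10), (x=2, y=11)
  Distance 11: (x=2, y=0), (x=1, y=1), (x=0, y=2), (x=0, y=4), (x=0, y=10)
  Distance 12: (x=0, y=11)
Total reachable: 118 (grid has 118 open cells total)

Answer: Reachable cells: 118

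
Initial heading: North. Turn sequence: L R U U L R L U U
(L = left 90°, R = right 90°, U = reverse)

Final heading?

Start: North
  L (left (90° counter-clockwise)) -> West
  R (right (90° clockwise)) -> North
  U (U-turn (180°)) -> South
  U (U-turn (180°)) -> North
  L (left (90° counter-clockwise)) -> West
  R (right (90° clockwise)) -> North
  L (left (90° counter-clockwise)) -> West
  U (U-turn (180°)) -> East
  U (U-turn (180°)) -> West
Final: West

Answer: Final heading: West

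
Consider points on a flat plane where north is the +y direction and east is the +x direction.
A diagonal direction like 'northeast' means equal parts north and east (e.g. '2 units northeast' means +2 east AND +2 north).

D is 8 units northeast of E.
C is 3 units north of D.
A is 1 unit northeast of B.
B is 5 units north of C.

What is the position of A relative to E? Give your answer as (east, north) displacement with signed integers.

Answer: A is at (east=9, north=17) relative to E.

Derivation:
Place E at the origin (east=0, north=0).
  D is 8 units northeast of E: delta (east=+8, north=+8); D at (east=8, north=8).
  C is 3 units north of D: delta (east=+0, north=+3); C at (east=8, north=11).
  B is 5 units north of C: delta (east=+0, north=+5); B at (east=8, north=16).
  A is 1 unit northeast of B: delta (east=+1, north=+1); A at (east=9, north=17).
Therefore A relative to E: (east=9, north=17).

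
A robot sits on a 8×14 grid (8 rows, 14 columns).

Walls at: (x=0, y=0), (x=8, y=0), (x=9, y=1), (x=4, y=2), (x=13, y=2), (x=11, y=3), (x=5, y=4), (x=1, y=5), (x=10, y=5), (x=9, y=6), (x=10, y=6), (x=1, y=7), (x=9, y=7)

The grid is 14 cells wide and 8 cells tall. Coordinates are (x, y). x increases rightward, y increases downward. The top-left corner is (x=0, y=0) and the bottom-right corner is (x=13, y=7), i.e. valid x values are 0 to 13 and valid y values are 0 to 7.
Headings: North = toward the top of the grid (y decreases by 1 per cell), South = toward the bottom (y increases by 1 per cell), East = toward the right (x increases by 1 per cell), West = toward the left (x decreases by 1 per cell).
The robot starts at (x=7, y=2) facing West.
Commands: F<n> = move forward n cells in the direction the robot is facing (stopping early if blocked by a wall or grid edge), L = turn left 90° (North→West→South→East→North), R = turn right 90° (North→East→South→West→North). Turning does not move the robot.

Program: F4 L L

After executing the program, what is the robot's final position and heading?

Answer: Final position: (x=5, y=2), facing East

Derivation:
Start: (x=7, y=2), facing West
  F4: move forward 2/4 (blocked), now at (x=5, y=2)
  L: turn left, now facing South
  L: turn left, now facing East
Final: (x=5, y=2), facing East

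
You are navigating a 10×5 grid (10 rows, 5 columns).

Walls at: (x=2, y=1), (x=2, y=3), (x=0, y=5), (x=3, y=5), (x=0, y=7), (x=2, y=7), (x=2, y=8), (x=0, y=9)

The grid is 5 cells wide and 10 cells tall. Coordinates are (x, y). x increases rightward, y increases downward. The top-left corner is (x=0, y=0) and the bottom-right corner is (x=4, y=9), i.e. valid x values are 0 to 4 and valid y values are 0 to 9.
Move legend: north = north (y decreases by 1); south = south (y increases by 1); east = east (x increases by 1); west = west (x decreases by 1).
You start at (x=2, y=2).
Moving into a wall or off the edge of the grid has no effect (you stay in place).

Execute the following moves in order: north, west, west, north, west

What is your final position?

Start: (x=2, y=2)
  north (north): blocked, stay at (x=2, y=2)
  west (west): (x=2, y=2) -> (x=1, y=2)
  west (west): (x=1, y=2) -> (x=0, y=2)
  north (north): (x=0, y=2) -> (x=0, y=1)
  west (west): blocked, stay at (x=0, y=1)
Final: (x=0, y=1)

Answer: Final position: (x=0, y=1)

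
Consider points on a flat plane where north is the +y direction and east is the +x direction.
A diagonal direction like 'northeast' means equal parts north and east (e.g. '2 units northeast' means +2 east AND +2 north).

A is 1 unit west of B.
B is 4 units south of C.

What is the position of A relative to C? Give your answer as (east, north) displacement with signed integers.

Answer: A is at (east=-1, north=-4) relative to C.

Derivation:
Place C at the origin (east=0, north=0).
  B is 4 units south of C: delta (east=+0, north=-4); B at (east=0, north=-4).
  A is 1 unit west of B: delta (east=-1, north=+0); A at (east=-1, north=-4).
Therefore A relative to C: (east=-1, north=-4).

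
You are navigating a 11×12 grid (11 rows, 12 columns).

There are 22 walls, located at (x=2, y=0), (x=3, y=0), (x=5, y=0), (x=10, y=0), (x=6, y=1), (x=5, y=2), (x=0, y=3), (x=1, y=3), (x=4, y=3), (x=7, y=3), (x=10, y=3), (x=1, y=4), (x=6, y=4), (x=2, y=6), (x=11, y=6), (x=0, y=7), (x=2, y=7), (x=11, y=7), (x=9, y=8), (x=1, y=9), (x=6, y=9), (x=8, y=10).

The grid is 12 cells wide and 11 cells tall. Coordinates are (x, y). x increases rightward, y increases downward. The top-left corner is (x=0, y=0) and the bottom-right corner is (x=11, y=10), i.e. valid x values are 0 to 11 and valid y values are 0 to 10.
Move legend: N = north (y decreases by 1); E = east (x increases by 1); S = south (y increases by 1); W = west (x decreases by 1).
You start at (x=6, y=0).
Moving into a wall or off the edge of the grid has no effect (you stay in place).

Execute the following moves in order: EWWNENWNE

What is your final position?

Start: (x=6, y=0)
  E (east): (x=6, y=0) -> (x=7, y=0)
  W (west): (x=7, y=0) -> (x=6, y=0)
  W (west): blocked, stay at (x=6, y=0)
  N (north): blocked, stay at (x=6, y=0)
  E (east): (x=6, y=0) -> (x=7, y=0)
  N (north): blocked, stay at (x=7, y=0)
  W (west): (x=7, y=0) -> (x=6, y=0)
  N (north): blocked, stay at (x=6, y=0)
  E (east): (x=6, y=0) -> (x=7, y=0)
Final: (x=7, y=0)

Answer: Final position: (x=7, y=0)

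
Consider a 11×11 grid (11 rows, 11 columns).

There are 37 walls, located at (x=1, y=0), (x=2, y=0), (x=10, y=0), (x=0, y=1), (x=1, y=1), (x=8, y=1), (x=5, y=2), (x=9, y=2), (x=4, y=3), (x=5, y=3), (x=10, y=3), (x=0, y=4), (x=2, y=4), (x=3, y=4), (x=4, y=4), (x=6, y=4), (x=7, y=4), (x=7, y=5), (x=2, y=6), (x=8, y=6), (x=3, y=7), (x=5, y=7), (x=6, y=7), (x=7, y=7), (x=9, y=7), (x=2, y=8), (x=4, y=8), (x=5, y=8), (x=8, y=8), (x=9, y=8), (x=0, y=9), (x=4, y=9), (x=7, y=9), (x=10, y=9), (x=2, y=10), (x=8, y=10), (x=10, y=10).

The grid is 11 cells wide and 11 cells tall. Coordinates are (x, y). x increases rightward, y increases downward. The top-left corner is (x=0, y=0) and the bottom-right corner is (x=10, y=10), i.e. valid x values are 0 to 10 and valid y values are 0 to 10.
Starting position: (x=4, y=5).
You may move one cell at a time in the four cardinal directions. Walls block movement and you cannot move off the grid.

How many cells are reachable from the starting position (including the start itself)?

Answer: Reachable cells: 79

Derivation:
BFS flood-fill from (x=4, y=5):
  Distance 0: (x=4, y=5)
  Distance 1: (x=3, y=5), (x=5, y=5), (x=4, y=6)
  Distance 2: (x=5, y=4), (x=2, y=5), (x=6, y=5), (x=3, y=6), (x=5, y=6), (x=4, y=7)
  Distance 3: (x=1, y=5), (x=6, y=6)
  Distance 4: (x=1, y=4), (x=0, y=5), (x=1, y=6), (x=7, y=6)
  Distance 5: (x=1, y=3), (x=0, y=6), (x=1, y=7)
  Distance 6: (x=1, y=2), (x=0, y=3), (x=2, y=3), (x=0, y=7), (x=2, y=7), (x=1, y=8)
  Distance 7: (x=0, y=2), (x=2, y=2), (x=3, y=3), (x=0, y=8), (x=1, y=9)
  Distance 8: (x=2, y=1), (x=3, y=2), (x=2, y=9), (x=1, y=10)
  Distance 9: (x=3, y=1), (x=4, y=2), (x=3, y=9), (x=0, y=10)
  Distance 10: (x=3, y=0), (x=4, y=1), (x=3, y=8), (x=3, y=10)
  Distance 11: (x=4, y=0), (x=5, y=1), (x=4, y=10)
  Distance 12: (x=5, y=0), (x=6, y=1), (x=5, y=10)
  Distance 13: (x=6, y=0), (x=7, y=1), (x=6, y=2), (x=5, y=9), (x=6, y=10)
  Distance 14: (x=7, y=0), (x=7, y=2), (x=6, y=3), (x=6, y=9), (x=7, y=10)
  Distance 15: (x=8, y=0), (x=8, y=2), (x=7, y=3), (x=6, y=8)
  Distance 16: (x=9, y=0), (x=8, y=3), (x=7, y=8)
  Distance 17: (x=9, y=1), (x=9, y=3), (x=8, y=4)
  Distance 18: (x=10, y=1), (x=9, y=4), (x=8, y=5)
  Distance 19: (x=10, y=2), (x=10, y=4), (x=9, y=5)
  Distance 20: (x=10, y=5), (x=9, y=6)
  Distance 21: (x=10, y=6)
  Distance 22: (x=10, y=7)
  Distance 23: (x=10, y=8)
Total reachable: 79 (grid has 84 open cells total)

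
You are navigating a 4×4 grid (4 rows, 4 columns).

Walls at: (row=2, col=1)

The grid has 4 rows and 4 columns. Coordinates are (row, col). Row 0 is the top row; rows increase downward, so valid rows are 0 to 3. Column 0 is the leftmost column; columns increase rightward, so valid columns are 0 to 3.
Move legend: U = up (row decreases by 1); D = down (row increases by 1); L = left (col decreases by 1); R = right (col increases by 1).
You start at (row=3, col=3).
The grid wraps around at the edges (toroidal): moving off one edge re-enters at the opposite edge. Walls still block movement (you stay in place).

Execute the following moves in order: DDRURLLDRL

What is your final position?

Start: (row=3, col=3)
  D (down): (row=3, col=3) -> (row=0, col=3)
  D (down): (row=0, col=3) -> (row=1, col=3)
  R (right): (row=1, col=3) -> (row=1, col=0)
  U (up): (row=1, col=0) -> (row=0, col=0)
  R (right): (row=0, col=0) -> (row=0, col=1)
  L (left): (row=0, col=1) -> (row=0, col=0)
  L (left): (row=0, col=0) -> (row=0, col=3)
  D (down): (row=0, col=3) -> (row=1, col=3)
  R (right): (row=1, col=3) -> (row=1, col=0)
  L (left): (row=1, col=0) -> (row=1, col=3)
Final: (row=1, col=3)

Answer: Final position: (row=1, col=3)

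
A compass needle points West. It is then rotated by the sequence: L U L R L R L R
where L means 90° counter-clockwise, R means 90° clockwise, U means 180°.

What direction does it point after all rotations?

Start: West
  L (left (90° counter-clockwise)) -> South
  U (U-turn (180°)) -> North
  L (left (90° counter-clockwise)) -> West
  R (right (90° clockwise)) -> North
  L (left (90° counter-clockwise)) -> West
  R (right (90° clockwise)) -> North
  L (left (90° counter-clockwise)) -> West
  R (right (90° clockwise)) -> North
Final: North

Answer: Final heading: North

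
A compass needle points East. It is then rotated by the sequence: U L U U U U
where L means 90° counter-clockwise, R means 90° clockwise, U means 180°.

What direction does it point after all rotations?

Start: East
  U (U-turn (180°)) -> West
  L (left (90° counter-clockwise)) -> South
  U (U-turn (180°)) -> North
  U (U-turn (180°)) -> South
  U (U-turn (180°)) -> North
  U (U-turn (180°)) -> South
Final: South

Answer: Final heading: South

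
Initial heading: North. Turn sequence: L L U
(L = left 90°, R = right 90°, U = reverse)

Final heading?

Answer: Final heading: North

Derivation:
Start: North
  L (left (90° counter-clockwise)) -> West
  L (left (90° counter-clockwise)) -> South
  U (U-turn (180°)) -> North
Final: North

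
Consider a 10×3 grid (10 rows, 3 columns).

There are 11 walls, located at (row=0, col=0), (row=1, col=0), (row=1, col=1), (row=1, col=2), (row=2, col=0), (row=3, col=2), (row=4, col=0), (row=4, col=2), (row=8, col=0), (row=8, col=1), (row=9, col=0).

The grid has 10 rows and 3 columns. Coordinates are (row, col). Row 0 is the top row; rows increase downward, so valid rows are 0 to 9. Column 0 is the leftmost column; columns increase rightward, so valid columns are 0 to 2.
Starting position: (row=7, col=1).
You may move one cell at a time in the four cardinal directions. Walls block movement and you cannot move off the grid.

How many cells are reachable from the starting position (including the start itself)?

Answer: Reachable cells: 17

Derivation:
BFS flood-fill from (row=7, col=1):
  Distance 0: (row=7, col=1)
  Distance 1: (row=6, col=1), (row=7, col=0), (row=7, col=2)
  Distance 2: (row=5, col=1), (row=6, col=0), (row=6, col=2), (row=8, col=2)
  Distance 3: (row=4, col=1), (row=5, col=0), (row=5, col=2), (row=9, col=2)
  Distance 4: (row=3, col=1), (row=9, col=1)
  Distance 5: (row=2, col=1), (row=3, col=0)
  Distance 6: (row=2, col=2)
Total reachable: 17 (grid has 19 open cells total)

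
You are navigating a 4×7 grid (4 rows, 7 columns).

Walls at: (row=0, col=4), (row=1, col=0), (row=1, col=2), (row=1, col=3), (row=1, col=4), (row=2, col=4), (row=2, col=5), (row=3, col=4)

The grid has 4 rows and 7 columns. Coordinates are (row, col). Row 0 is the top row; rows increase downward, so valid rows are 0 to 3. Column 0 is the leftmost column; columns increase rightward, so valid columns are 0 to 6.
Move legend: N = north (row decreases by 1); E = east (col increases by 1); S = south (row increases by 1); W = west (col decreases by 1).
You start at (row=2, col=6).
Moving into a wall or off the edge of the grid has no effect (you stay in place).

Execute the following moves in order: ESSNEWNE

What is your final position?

Answer: Final position: (row=1, col=6)

Derivation:
Start: (row=2, col=6)
  E (east): blocked, stay at (row=2, col=6)
  S (south): (row=2, col=6) -> (row=3, col=6)
  S (south): blocked, stay at (row=3, col=6)
  N (north): (row=3, col=6) -> (row=2, col=6)
  E (east): blocked, stay at (row=2, col=6)
  W (west): blocked, stay at (row=2, col=6)
  N (north): (row=2, col=6) -> (row=1, col=6)
  E (east): blocked, stay at (row=1, col=6)
Final: (row=1, col=6)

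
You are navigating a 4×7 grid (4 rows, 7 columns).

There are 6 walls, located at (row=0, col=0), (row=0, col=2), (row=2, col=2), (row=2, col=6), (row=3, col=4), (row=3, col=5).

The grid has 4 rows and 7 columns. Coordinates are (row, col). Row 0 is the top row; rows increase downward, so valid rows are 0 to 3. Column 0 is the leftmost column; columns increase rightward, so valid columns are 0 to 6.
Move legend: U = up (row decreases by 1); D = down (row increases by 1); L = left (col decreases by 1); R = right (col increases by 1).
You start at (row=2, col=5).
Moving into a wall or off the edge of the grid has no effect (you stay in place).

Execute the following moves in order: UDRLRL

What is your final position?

Answer: Final position: (row=2, col=4)

Derivation:
Start: (row=2, col=5)
  U (up): (row=2, col=5) -> (row=1, col=5)
  D (down): (row=1, col=5) -> (row=2, col=5)
  R (right): blocked, stay at (row=2, col=5)
  L (left): (row=2, col=5) -> (row=2, col=4)
  R (right): (row=2, col=4) -> (row=2, col=5)
  L (left): (row=2, col=5) -> (row=2, col=4)
Final: (row=2, col=4)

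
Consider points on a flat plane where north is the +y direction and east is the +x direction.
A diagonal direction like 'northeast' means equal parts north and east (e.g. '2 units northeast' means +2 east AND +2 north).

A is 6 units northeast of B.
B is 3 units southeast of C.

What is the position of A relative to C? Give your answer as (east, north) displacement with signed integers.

Answer: A is at (east=9, north=3) relative to C.

Derivation:
Place C at the origin (east=0, north=0).
  B is 3 units southeast of C: delta (east=+3, north=-3); B at (east=3, north=-3).
  A is 6 units northeast of B: delta (east=+6, north=+6); A at (east=9, north=3).
Therefore A relative to C: (east=9, north=3).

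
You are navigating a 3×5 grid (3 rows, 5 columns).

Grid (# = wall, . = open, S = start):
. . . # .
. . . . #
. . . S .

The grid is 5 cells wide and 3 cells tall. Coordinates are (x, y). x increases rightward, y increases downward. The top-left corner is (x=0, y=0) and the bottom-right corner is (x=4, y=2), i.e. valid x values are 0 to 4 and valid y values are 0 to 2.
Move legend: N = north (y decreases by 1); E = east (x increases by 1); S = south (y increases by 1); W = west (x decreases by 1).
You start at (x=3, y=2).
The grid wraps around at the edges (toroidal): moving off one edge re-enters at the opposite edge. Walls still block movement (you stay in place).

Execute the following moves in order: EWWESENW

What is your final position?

Answer: Final position: (x=3, y=2)

Derivation:
Start: (x=3, y=2)
  E (east): (x=3, y=2) -> (x=4, y=2)
  W (west): (x=4, y=2) -> (x=3, y=2)
  W (west): (x=3, y=2) -> (x=2, y=2)
  E (east): (x=2, y=2) -> (x=3, y=2)
  S (south): blocked, stay at (x=3, y=2)
  E (east): (x=3, y=2) -> (x=4, y=2)
  N (north): blocked, stay at (x=4, y=2)
  W (west): (x=4, y=2) -> (x=3, y=2)
Final: (x=3, y=2)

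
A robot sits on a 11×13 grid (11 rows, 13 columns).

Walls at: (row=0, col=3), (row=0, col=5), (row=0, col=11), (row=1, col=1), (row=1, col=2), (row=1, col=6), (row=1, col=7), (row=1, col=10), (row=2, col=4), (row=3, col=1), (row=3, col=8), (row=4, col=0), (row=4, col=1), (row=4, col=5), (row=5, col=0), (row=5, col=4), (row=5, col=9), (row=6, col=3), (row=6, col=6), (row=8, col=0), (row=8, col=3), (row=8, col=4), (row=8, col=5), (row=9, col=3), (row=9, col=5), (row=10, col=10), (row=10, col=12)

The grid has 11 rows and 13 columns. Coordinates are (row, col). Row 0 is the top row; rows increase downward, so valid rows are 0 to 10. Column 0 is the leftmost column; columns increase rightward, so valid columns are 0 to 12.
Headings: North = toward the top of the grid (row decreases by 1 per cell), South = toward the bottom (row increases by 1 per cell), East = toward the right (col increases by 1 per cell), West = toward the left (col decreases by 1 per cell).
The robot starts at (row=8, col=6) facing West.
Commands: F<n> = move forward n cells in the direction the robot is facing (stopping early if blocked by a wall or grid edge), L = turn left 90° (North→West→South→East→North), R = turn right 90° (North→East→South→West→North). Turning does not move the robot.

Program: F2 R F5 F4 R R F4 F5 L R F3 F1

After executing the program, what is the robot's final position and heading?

Answer: Final position: (row=10, col=6), facing South

Derivation:
Start: (row=8, col=6), facing West
  F2: move forward 0/2 (blocked), now at (row=8, col=6)
  R: turn right, now facing North
  F5: move forward 1/5 (blocked), now at (row=7, col=6)
  F4: move forward 0/4 (blocked), now at (row=7, col=6)
  R: turn right, now facing East
  R: turn right, now facing South
  F4: move forward 3/4 (blocked), now at (row=10, col=6)
  F5: move forward 0/5 (blocked), now at (row=10, col=6)
  L: turn left, now facing East
  R: turn right, now facing South
  F3: move forward 0/3 (blocked), now at (row=10, col=6)
  F1: move forward 0/1 (blocked), now at (row=10, col=6)
Final: (row=10, col=6), facing South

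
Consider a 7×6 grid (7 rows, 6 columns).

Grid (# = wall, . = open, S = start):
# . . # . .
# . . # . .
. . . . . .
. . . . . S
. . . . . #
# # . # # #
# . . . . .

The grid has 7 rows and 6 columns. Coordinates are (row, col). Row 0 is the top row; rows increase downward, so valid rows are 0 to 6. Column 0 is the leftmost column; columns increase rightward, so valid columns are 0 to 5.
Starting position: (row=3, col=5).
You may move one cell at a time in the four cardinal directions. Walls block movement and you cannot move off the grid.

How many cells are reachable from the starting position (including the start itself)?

BFS flood-fill from (row=3, col=5):
  Distance 0: (row=3, col=5)
  Distance 1: (row=2, col=5), (row=3, col=4)
  Distance 2: (row=1, col=5), (row=2, col=4), (row=3, col=3), (row=4, col=4)
  Distance 3: (row=0, col=5), (row=1, col=4), (row=2, col=3), (row=3, col=2), (row=4, col=3)
  Distance 4: (row=0, col=4), (row=2, col=2), (row=3, col=1), (row=4, col=2)
  Distance 5: (row=1, col=2), (row=2, col=1), (row=3, col=0), (row=4, col=1), (row=5, col=2)
  Distance 6: (row=0, col=2), (row=1, col=1), (row=2, col=0), (row=4, col=0), (row=6, col=2)
  Distance 7: (row=0, col=1), (row=6, col=1), (row=6, col=3)
  Distance 8: (row=6, col=4)
  Distance 9: (row=6, col=5)
Total reachable: 31 (grid has 31 open cells total)

Answer: Reachable cells: 31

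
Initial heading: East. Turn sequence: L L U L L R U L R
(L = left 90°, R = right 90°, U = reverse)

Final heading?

Start: East
  L (left (90° counter-clockwise)) -> North
  L (left (90° counter-clockwise)) -> West
  U (U-turn (180°)) -> East
  L (left (90° counter-clockwise)) -> North
  L (left (90° counter-clockwise)) -> West
  R (right (90° clockwise)) -> North
  U (U-turn (180°)) -> South
  L (left (90° counter-clockwise)) -> East
  R (right (90° clockwise)) -> South
Final: South

Answer: Final heading: South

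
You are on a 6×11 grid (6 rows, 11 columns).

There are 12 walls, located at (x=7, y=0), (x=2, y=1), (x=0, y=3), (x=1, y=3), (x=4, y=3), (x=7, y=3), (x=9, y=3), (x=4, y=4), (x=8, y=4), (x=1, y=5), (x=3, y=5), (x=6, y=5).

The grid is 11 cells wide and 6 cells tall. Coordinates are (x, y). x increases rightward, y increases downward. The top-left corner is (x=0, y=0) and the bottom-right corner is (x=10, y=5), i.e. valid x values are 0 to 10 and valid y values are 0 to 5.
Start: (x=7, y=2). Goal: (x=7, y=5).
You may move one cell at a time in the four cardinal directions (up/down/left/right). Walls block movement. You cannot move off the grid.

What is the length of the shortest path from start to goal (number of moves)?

Answer: Shortest path length: 5

Derivation:
BFS from (x=7, y=2) until reaching (x=7, y=5):
  Distance 0: (x=7, y=2)
  Distance 1: (x=7, y=1), (x=6, y=2), (x=8, y=2)
  Distance 2: (x=6, y=1), (x=8, y=1), (x=5, y=2), (x=9, y=2), (x=6, y=3), (x=8, y=3)
  Distance 3: (x=6, y=0), (x=8, y=0), (x=5, y=1), (x=9, y=1), (x=4, y=2), (x=10, y=2), (x=5, y=3), (x=6, y=4)
  Distance 4: (x=5, y=0), (x=9, y=0), (x=4, y=1), (x=10, y=1), (x=3, y=2), (x=10, y=3), (x=5, y=4), (x=7, y=4)
  Distance 5: (x=4, y=0), (x=10, y=0), (x=3, y=1), (x=2, y=2), (x=3, y=3), (x=10, y=4), (x=5, y=5), (x=7, y=5)  <- goal reached here
One shortest path (5 moves): (x=7, y=2) -> (x=6, y=2) -> (x=6, y=3) -> (x=6, y=4) -> (x=7, y=4) -> (x=7, y=5)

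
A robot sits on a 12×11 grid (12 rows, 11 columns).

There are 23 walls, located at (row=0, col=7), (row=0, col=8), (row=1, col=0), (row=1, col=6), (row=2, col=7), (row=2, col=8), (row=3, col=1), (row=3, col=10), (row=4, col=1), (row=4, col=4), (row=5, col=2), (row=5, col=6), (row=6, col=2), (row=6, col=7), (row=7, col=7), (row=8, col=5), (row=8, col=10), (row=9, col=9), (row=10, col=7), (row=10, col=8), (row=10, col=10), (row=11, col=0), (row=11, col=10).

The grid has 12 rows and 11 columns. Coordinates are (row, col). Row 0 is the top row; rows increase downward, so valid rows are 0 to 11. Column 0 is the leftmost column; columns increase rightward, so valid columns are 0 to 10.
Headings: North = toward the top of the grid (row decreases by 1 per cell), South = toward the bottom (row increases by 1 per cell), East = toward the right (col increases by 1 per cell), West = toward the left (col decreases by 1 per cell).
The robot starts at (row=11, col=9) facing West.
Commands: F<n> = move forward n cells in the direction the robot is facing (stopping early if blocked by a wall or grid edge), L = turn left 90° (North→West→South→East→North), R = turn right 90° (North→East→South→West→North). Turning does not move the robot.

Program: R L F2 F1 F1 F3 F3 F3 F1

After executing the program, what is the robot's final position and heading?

Start: (row=11, col=9), facing West
  R: turn right, now facing North
  L: turn left, now facing West
  F2: move forward 2, now at (row=11, col=7)
  F1: move forward 1, now at (row=11, col=6)
  F1: move forward 1, now at (row=11, col=5)
  F3: move forward 3, now at (row=11, col=2)
  F3: move forward 1/3 (blocked), now at (row=11, col=1)
  F3: move forward 0/3 (blocked), now at (row=11, col=1)
  F1: move forward 0/1 (blocked), now at (row=11, col=1)
Final: (row=11, col=1), facing West

Answer: Final position: (row=11, col=1), facing West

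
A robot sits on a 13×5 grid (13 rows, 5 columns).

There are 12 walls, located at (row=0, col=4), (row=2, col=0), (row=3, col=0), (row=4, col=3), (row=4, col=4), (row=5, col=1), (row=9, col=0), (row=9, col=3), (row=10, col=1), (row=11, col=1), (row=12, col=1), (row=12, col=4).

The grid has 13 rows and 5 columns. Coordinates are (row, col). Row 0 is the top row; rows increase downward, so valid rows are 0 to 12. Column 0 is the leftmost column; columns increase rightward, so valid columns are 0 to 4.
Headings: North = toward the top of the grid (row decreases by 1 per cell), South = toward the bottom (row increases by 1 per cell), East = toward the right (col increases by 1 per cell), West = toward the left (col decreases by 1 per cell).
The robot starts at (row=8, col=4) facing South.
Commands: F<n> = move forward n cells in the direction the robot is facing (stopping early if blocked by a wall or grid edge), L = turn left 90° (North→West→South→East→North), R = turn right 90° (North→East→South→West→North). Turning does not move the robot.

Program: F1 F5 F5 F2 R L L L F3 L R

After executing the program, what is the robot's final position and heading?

Start: (row=8, col=4), facing South
  F1: move forward 1, now at (row=9, col=4)
  F5: move forward 2/5 (blocked), now at (row=11, col=4)
  F5: move forward 0/5 (blocked), now at (row=11, col=4)
  F2: move forward 0/2 (blocked), now at (row=11, col=4)
  R: turn right, now facing West
  L: turn left, now facing South
  L: turn left, now facing East
  L: turn left, now facing North
  F3: move forward 3, now at (row=8, col=4)
  L: turn left, now facing West
  R: turn right, now facing North
Final: (row=8, col=4), facing North

Answer: Final position: (row=8, col=4), facing North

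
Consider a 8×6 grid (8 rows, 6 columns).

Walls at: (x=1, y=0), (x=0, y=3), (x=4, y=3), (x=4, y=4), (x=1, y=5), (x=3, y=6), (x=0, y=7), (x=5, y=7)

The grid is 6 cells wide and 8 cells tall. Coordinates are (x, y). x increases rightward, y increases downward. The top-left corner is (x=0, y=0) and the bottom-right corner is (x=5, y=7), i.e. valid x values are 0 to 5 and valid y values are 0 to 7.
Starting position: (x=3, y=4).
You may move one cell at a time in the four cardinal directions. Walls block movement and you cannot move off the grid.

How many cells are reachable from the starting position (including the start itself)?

BFS flood-fill from (x=3, y=4):
  Distance 0: (x=3, y=4)
  Distance 1: (x=3, y=3), (x=2, y=4), (x=3, y=5)
  Distance 2: (x=3, y=2), (x=2, y=3), (x=1, y=4), (x=2, y=5), (x=4, y=5)
  Distance 3: (x=3, y=1), (x=2, y=2), (x=4, y=2), (x=1, y=3), (x=0, y=4), (x=5, y=5), (x=2, y=6), (x=4, y=6)
  Distance 4: (x=3, y=0), (x=2, y=1), (x=4, y=1), (x=1, y=2), (x=5, y=2), (x=5, y=4), (x=0, y=5), (x=1, y=6), (x=5, y=6), (x=2, y=7), (x=4, y=7)
  Distance 5: (x=2, y=0), (x=4, y=0), (x=1, y=1), (x=5, y=1), (x=0, y=2), (x=5, y=3), (x=0, y=6), (x=1, y=7), (x=3, y=7)
  Distance 6: (x=5, y=0), (x=0, y=1)
  Distance 7: (x=0, y=0)
Total reachable: 40 (grid has 40 open cells total)

Answer: Reachable cells: 40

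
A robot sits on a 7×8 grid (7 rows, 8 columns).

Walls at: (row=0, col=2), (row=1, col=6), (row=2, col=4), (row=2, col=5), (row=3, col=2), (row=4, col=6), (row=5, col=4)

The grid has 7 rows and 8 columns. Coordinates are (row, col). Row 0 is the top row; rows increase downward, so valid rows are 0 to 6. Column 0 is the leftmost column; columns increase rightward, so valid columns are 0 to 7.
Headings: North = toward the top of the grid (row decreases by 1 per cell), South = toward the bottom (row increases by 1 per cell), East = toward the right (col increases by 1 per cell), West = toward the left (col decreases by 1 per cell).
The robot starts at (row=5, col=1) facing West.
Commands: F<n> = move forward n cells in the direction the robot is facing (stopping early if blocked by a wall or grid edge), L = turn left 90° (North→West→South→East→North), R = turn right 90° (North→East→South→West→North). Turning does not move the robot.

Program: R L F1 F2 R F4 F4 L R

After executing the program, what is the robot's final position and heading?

Answer: Final position: (row=0, col=0), facing North

Derivation:
Start: (row=5, col=1), facing West
  R: turn right, now facing North
  L: turn left, now facing West
  F1: move forward 1, now at (row=5, col=0)
  F2: move forward 0/2 (blocked), now at (row=5, col=0)
  R: turn right, now facing North
  F4: move forward 4, now at (row=1, col=0)
  F4: move forward 1/4 (blocked), now at (row=0, col=0)
  L: turn left, now facing West
  R: turn right, now facing North
Final: (row=0, col=0), facing North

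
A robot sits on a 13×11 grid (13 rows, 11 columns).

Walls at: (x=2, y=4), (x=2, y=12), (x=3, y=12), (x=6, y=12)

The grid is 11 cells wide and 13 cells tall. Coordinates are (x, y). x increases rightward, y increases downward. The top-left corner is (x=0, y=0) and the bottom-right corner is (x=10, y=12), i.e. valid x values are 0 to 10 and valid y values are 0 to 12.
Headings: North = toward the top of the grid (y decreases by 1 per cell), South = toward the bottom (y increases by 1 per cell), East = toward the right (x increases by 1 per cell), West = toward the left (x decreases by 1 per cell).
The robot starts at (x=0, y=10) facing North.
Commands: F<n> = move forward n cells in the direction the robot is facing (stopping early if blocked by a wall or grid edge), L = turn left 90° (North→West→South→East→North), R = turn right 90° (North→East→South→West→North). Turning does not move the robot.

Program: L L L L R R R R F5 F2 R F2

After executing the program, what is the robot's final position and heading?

Start: (x=0, y=10), facing North
  L: turn left, now facing West
  L: turn left, now facing South
  L: turn left, now facing East
  L: turn left, now facing North
  R: turn right, now facing East
  R: turn right, now facing South
  R: turn right, now facing West
  R: turn right, now facing North
  F5: move forward 5, now at (x=0, y=5)
  F2: move forward 2, now at (x=0, y=3)
  R: turn right, now facing East
  F2: move forward 2, now at (x=2, y=3)
Final: (x=2, y=3), facing East

Answer: Final position: (x=2, y=3), facing East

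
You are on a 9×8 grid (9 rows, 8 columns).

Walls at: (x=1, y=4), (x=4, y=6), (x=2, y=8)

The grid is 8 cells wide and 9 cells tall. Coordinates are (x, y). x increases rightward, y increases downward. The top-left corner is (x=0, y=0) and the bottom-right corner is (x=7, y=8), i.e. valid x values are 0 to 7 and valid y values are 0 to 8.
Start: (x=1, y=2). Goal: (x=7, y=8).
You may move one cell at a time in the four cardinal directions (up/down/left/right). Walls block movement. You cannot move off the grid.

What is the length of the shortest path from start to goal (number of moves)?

Answer: Shortest path length: 12

Derivation:
BFS from (x=1, y=2) until reaching (x=7, y=8):
  Distance 0: (x=1, y=2)
  Distance 1: (x=1, y=1), (x=0, y=2), (x=2, y=2), (x=1, y=3)
  Distance 2: (x=1, y=0), (x=0, y=1), (x=2, y=1), (x=3, y=2), (x=0, y=3), (x=2, y=3)
  Distance 3: (x=0, y=0), (x=2, y=0), (x=3, y=1), (x=4, y=2), (x=3, y=3), (x=0, y=4), (x=2, y=4)
  Distance 4: (x=3, y=0), (x=4, y=1), (x=5, y=2), (x=4, y=3), (x=3, y=4), (x=0, y=5), (x=2, y=5)
  Distance 5: (x=4, y=0), (x=5, y=1), (x=6, y=2), (x=5, y=3), (x=4, y=4), (x=1, y=5), (x=3, y=5), (x=0, y=6), (x=2, y=6)
  Distance 6: (x=5, y=0), (x=6, y=1), (x=7, y=2), (x=6, y=3), (x=5, y=4), (x=4, y=5), (x=1, y=6), (x=3, y=6), (x=0, y=7), (x=2, y=7)
  Distance 7: (x=6, y=0), (x=7, y=1), (x=7, y=3), (x=6, y=4), (x=5, y=5), (x=1, y=7), (x=3, y=7), (x=0, y=8)
  Distance 8: (x=7, y=0), (x=7, y=4), (x=6, y=5), (x=5, y=6), (x=4, y=7), (x=1, y=8), (x=3, y=8)
  Distance 9: (x=7, y=5), (x=6, y=6), (x=5, y=7), (x=4, y=8)
  Distance 10: (x=7, y=6), (x=6, y=7), (x=5, y=8)
  Distance 11: (x=7, y=7), (x=6, y=8)
  Distance 12: (x=7, y=8)  <- goal reached here
One shortest path (12 moves): (x=1, y=2) -> (x=2, y=2) -> (x=3, y=2) -> (x=4, y=2) -> (x=5, y=2) -> (x=6, y=2) -> (x=7, y=2) -> (x=7, y=3) -> (x=7, y=4) -> (x=7, y=5) -> (x=7, y=6) -> (x=7, y=7) -> (x=7, y=8)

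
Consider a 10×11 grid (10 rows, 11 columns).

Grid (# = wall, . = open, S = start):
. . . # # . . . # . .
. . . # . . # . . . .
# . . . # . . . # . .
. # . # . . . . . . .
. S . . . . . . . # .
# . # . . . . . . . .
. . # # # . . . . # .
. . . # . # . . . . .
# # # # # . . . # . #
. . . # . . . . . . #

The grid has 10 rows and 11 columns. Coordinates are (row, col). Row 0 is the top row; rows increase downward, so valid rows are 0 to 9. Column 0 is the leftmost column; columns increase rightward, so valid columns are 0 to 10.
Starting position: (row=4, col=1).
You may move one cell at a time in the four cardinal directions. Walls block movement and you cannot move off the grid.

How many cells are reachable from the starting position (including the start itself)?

BFS flood-fill from (row=4, col=1):
  Distance 0: (row=4, col=1)
  Distance 1: (row=4, col=0), (row=4, col=2), (row=5, col=1)
  Distance 2: (row=3, col=0), (row=3, col=2), (row=4, col=3), (row=6, col=1)
  Distance 3: (row=2, col=2), (row=4, col=4), (row=5, col=3), (row=6, col=0), (row=7, col=1)
  Distance 4: (row=1, col=2), (row=2, col=1), (row=2, col=3), (row=3, col=4), (row=4, col=5), (row=5, col=4), (row=7, col=0), (row=7, col=2)
  Distance 5: (row=0, col=2), (row=1, col=1), (row=3, col=5), (row=4, col=6), (row=5, col=5)
  Distance 6: (row=0, col=1), (row=1, col=0), (row=2, col=5), (row=3, col=6), (row=4, col=7), (row=5, col=6), (row=6, col=5)
  Distance 7: (row=0, col=0), (row=1, col=5), (row=2, col=6), (row=3, col=7), (row=4, col=8), (row=5, col=7), (row=6, col=6)
  Distance 8: (row=0, col=5), (row=1, col=4), (row=2, col=7), (row=3, col=8), (row=5, col=8), (row=6, col=7), (row=7, col=6)
  Distance 9: (row=0, col=6), (row=1, col=7), (row=3, col=9), (row=5, col=9), (row=6, col=8), (row=7, col=7), (row=8, col=6)
  Distance 10: (row=0, col=7), (row=1, col=8), (row=2, col=9), (row=3, col=10), (row=5, col=10), (row=7, col=8), (row=8, col=5), (row=8, col=7), (row=9, col=6)
  Distance 11: (row=1, col=9), (row=2, col=10), (row=4, col=10), (row=6, col=10), (row=7, col=9), (row=9, col=5), (row=9, col=7)
  Distance 12: (row=0, col=9), (row=1, col=10), (row=7, col=10), (row=8, col=9), (row=9, col=4), (row=9, col=8)
  Distance 13: (row=0, col=10), (row=9, col=9)
Total reachable: 78 (grid has 82 open cells total)

Answer: Reachable cells: 78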